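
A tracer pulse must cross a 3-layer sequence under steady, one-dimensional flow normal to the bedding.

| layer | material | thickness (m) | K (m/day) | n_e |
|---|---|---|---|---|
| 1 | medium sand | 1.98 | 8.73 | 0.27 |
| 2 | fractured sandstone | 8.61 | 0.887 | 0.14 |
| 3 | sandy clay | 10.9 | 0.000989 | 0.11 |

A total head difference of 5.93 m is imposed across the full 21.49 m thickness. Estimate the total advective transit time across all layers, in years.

With flow normal to the layers, continuity requires the same specific discharge q through every layer.
Σ(b_i/K_i) = 1.98/8.73 + 8.61/0.887 + 10.9/0.000989 = 11031 d.
q = Δh / Σ(b_i/K_i) = 5.93 / 11031 = 0.0005376 m/day.
In each layer the seepage velocity is v_i = q/n_i, so the layer transit time is t_i = b_i·n_i / q:
  layer 1 (medium sand): t_1 = 1.98 × 0.27 / 0.0005376 = 994.5 d
  layer 2 (fractured sandstone): t_2 = 8.61 × 0.14 / 0.0005376 = 2242 d
  layer 3 (sandy clay): t_3 = 10.9 × 0.11 / 0.0005376 = 2230 d
Total t = Σ t_i = 5467 days = 14.97 years.

15.0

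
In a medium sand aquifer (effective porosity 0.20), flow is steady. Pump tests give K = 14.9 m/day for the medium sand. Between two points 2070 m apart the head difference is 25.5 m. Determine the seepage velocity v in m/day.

0.918

Hydraulic gradient i = Δh / L = 25.5 / 2070 = 0.01232.
Darcy flux q = K · i = 14.90 × 0.01232 = 0.1836 m/day.
Seepage velocity v = q / n_e = 0.1836 / 0.20 = 0.9178 m/day.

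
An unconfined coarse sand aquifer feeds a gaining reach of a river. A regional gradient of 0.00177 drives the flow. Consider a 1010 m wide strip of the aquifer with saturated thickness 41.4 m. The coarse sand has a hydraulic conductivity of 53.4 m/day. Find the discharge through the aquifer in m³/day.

3950

Cross-sectional area A = 1010 × 41.4 = 41814 m².
Hydraulic gradient i = 0.00177.
Darcy's law: Q = K · A · i = 53.40 × 41814 × 0.001770 = 3952 m³/day.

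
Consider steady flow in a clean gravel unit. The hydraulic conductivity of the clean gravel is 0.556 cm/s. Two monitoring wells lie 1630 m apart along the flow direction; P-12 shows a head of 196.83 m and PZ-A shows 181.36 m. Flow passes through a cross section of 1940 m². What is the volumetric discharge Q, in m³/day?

8840

Convert K: 0.556 cm/s × 864 = 480.4 m/day.
Hydraulic gradient i = (196.83 − 181.36) / 1630 = 15.47 / 1630 = 0.009491.
Darcy's law: Q = K · A · i = 480.4 × 1940 × 0.009491 = 8845 m³/day.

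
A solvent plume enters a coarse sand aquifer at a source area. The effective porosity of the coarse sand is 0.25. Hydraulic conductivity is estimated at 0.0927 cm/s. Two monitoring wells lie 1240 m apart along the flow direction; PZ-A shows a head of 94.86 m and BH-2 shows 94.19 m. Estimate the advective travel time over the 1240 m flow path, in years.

19.6

Convert K: 0.0927 cm/s × 864 = 80.09 m/day.
Hydraulic gradient i = (94.86 − 94.19) / 1240 = 0.67 / 1240 = 0.0005403.
Darcy flux q = K · i = 80.09 × 0.0005403 = 0.04328 m/day.
Seepage velocity v = q / n_e = 0.04328 / 0.25 = 0.1731 m/day.
Travel time t = L / v = 1240 / 0.1731 = 7163 days = 19.61 years.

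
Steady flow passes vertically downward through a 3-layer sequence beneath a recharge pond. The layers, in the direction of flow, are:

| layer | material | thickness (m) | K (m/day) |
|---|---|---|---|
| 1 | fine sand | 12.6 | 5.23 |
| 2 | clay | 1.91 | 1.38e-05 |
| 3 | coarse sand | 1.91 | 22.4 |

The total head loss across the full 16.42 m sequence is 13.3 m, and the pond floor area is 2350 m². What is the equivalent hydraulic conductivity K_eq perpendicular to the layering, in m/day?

0.000119

Flow is perpendicular to layering, so the layers act in series and the equivalent K is the thickness-weighted harmonic mean.
Total thickness L = 12.6 + 1.91 + 1.91 = 16.42 m.
Σ(b_i/K_i) = 12.6/5.23 + 1.91/1.38e-05 + 1.91/22.4 = 1.384e+05 d.
K_eq = L / Σ(b_i/K_i) = 16.42 / 1.384e+05 = 0.0001186 m/day.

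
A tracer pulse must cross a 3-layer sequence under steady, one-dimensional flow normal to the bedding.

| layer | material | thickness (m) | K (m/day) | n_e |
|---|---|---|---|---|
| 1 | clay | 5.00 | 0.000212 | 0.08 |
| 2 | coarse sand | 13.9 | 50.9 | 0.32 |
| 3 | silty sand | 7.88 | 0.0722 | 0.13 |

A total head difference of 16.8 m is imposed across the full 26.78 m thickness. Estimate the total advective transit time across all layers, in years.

With flow normal to the layers, continuity requires the same specific discharge q through every layer.
Σ(b_i/K_i) = 5.00/0.000212 + 13.9/50.9 + 7.88/0.0722 = 23694 d.
q = Δh / Σ(b_i/K_i) = 16.8 / 23694 = 0.0007090 m/day.
In each layer the seepage velocity is v_i = q/n_i, so the layer transit time is t_i = b_i·n_i / q:
  layer 1 (clay): t_1 = 5.00 × 0.08 / 0.0007090 = 564.2 d
  layer 2 (coarse sand): t_2 = 13.9 × 0.32 / 0.0007090 = 6273 d
  layer 3 (silty sand): t_3 = 7.88 × 0.13 / 0.0007090 = 1445 d
Total t = Σ t_i = 8282 days = 22.68 years.

22.7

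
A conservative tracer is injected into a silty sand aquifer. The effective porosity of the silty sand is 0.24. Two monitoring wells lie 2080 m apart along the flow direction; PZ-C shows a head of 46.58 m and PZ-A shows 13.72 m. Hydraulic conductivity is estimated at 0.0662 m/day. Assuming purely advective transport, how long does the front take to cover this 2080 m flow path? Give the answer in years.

Hydraulic gradient i = (46.58 − 13.72) / 2080 = 32.86 / 2080 = 0.01580.
Darcy flux q = K · i = 0.06620 × 0.01580 = 0.001046 m/day.
Seepage velocity v = q / n_e = 0.001046 / 0.24 = 0.004358 m/day.
Travel time t = L / v = 2080 / 0.004358 = 4.773e+05 days = 1307 years.

1310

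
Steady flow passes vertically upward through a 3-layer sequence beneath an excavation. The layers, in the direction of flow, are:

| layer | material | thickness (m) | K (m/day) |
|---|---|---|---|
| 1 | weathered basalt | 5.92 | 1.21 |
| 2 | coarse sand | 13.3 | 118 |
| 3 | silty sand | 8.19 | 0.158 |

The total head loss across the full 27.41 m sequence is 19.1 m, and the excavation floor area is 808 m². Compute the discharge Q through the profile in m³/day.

272

Flow is perpendicular to layering, so the layers act in series and the equivalent K is the thickness-weighted harmonic mean.
Total thickness L = 5.92 + 13.3 + 8.19 = 27.41 m.
Σ(b_i/K_i) = 5.92/1.21 + 13.3/118 + 8.19/0.158 = 56.84 d.
K_eq = L / Σ(b_i/K_i) = 27.41 / 56.84 = 0.4822 m/day.
Q = K_eq · A · (Δh/L) = 0.4822 × 808 × (19.1/27.41) = 271.5 m³/day.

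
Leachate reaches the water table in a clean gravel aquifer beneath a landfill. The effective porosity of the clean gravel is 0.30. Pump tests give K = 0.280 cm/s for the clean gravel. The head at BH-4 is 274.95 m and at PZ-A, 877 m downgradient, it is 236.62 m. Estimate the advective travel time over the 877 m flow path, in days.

24.9

Convert K: 0.280 cm/s × 864 = 241.9 m/day.
Hydraulic gradient i = (274.95 − 236.62) / 877 = 38.33 / 877 = 0.04371.
Darcy flux q = K · i = 241.9 × 0.04371 = 10.57 m/day.
Seepage velocity v = q / n_e = 10.57 / 0.30 = 35.24 m/day.
Travel time t = L / v = 877 / 35.24 = 24.88 days.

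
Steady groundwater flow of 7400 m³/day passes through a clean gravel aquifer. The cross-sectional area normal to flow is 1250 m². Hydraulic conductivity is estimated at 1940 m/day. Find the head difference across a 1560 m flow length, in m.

From Q = K·A·i, i = Q / (K·A) = 7400 / (1940 × 1250) = 0.003052.
Head loss Δh = i · L = 0.003052 × 1560 = 4.760 m.

4.76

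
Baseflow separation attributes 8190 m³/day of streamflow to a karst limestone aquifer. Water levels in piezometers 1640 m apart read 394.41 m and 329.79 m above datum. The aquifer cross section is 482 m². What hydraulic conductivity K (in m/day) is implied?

431

Hydraulic gradient i = (394.41 − 329.79) / 1640 = 64.62 / 1640 = 0.03940.
From Q = K·A·i, K = Q / (A·i) = 8190 / (482.0 × 0.03940) = 431.2 m/day.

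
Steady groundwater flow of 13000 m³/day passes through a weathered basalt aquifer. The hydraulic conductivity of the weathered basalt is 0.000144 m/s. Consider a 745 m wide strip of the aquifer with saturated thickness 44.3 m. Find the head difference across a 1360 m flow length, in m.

Convert K: 0.000144 m/s × 86400 = 12.44 m/day.
Cross-sectional area A = 745 × 44.3 = 33004 m².
From Q = K·A·i, i = Q / (K·A) = 13000 / (12.44 × 33004) = 0.03166.
Head loss Δh = i · L = 0.03166 × 1360 = 43.06 m.

43.1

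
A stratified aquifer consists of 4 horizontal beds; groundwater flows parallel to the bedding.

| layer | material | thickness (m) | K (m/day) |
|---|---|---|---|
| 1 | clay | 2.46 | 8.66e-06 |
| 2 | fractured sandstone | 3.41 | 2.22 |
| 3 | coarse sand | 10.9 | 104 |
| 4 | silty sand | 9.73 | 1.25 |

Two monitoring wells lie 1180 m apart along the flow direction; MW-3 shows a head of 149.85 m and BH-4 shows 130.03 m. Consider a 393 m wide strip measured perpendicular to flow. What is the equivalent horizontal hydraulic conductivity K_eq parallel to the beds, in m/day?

43.5

Flow is parallel to layering, so each bed carries its own Darcy discharge and the transmissivities add.
Σ(K_i·b_i) = 8.66e-06×2.46 + 2.22×3.41 + 104×10.9 + 1.25×9.73 = 1153 m²/day.
Total thickness b = 26.50 m, so K_eq = Σ(K_i·b_i)/b = 43.52 m/day.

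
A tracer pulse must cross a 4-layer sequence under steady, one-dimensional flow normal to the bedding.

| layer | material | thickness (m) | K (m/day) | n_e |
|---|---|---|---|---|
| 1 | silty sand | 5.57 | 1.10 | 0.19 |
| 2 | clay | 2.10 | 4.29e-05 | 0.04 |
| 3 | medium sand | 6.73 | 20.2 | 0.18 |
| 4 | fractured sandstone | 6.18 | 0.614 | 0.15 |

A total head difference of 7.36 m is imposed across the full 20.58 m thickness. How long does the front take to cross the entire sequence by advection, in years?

With flow normal to the layers, continuity requires the same specific discharge q through every layer.
Σ(b_i/K_i) = 5.57/1.10 + 2.10/4.29e-05 + 6.73/20.2 + 6.18/0.614 = 48967 d.
q = Δh / Σ(b_i/K_i) = 7.36 / 48967 = 0.0001503 m/day.
In each layer the seepage velocity is v_i = q/n_i, so the layer transit time is t_i = b_i·n_i / q:
  layer 1 (silty sand): t_1 = 5.57 × 0.19 / 0.0001503 = 7041 d
  layer 2 (clay): t_2 = 2.10 × 0.04 / 0.0001503 = 558.9 d
  layer 3 (medium sand): t_3 = 6.73 × 0.18 / 0.0001503 = 8060 d
  layer 4 (fractured sandstone): t_4 = 6.18 × 0.15 / 0.0001503 = 6167 d
Total t = Σ t_i = 21827 days = 59.76 years.

59.8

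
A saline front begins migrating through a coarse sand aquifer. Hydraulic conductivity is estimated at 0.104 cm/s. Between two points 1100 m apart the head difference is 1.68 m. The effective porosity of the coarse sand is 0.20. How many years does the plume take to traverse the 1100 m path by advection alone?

Convert K: 0.104 cm/s × 864 = 89.86 m/day.
Hydraulic gradient i = Δh / L = 1.68 / 1100 = 0.001527.
Darcy flux q = K · i = 89.86 × 0.001527 = 0.1372 m/day.
Seepage velocity v = q / n_e = 0.1372 / 0.20 = 0.6862 m/day.
Travel time t = L / v = 1100 / 0.6862 = 1603 days = 4.389 years.

4.39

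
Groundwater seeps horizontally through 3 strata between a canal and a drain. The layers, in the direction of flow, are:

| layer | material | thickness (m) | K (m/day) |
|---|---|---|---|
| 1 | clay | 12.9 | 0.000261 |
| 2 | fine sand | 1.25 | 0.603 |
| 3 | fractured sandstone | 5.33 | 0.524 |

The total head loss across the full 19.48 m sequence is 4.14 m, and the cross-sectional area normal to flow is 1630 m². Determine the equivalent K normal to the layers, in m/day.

Flow is perpendicular to layering, so the layers act in series and the equivalent K is the thickness-weighted harmonic mean.
Total thickness L = 12.9 + 1.25 + 5.33 = 19.48 m.
Σ(b_i/K_i) = 12.9/0.000261 + 1.25/0.603 + 5.33/0.524 = 49438 d.
K_eq = L / Σ(b_i/K_i) = 19.48 / 49438 = 0.0003940 m/day.

0.000394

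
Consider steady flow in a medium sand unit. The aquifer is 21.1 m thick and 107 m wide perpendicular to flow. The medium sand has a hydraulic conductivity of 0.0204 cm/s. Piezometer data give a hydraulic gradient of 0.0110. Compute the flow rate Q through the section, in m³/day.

Convert K: 0.0204 cm/s × 864 = 17.63 m/day.
Cross-sectional area A = 107 × 21.1 = 2258 m².
Hydraulic gradient i = 0.0110.
Darcy's law: Q = K · A · i = 17.63 × 2258 × 0.01100 = 437.7 m³/day.

438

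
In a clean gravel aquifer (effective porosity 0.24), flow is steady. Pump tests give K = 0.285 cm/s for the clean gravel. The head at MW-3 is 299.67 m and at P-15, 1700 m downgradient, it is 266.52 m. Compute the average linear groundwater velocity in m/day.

Convert K: 0.285 cm/s × 864 = 246.2 m/day.
Hydraulic gradient i = (299.67 − 266.52) / 1700 = 33.15 / 1700 = 0.01950.
Darcy flux q = K · i = 246.2 × 0.01950 = 4.802 m/day.
Seepage velocity v = q / n_e = 4.802 / 0.24 = 20.01 m/day.

20.0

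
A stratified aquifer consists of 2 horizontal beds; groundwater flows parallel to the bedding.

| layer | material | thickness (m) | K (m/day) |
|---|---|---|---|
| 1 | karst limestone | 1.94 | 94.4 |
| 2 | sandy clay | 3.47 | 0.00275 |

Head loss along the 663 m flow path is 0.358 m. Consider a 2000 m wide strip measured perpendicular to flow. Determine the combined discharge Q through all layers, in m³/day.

Flow is parallel to layering, so each bed carries its own Darcy discharge and the transmissivities add.
Σ(K_i·b_i) = 94.4×1.94 + 0.00275×3.47 = 183.1 m²/day.
Hydraulic gradient i = Δh / L = 0.358 / 663 = 0.0005400.
Q = Σ(K_i·b_i) · W · i = 183.1 × 2000 × 0.0005400 = 197.8 m³/day.

198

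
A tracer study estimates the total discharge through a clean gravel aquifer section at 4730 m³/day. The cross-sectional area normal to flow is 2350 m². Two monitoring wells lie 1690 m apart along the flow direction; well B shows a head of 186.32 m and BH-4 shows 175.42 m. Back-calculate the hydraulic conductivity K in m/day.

312

Hydraulic gradient i = (186.32 − 175.42) / 1690 = 10.9 / 1690 = 0.006450.
From Q = K·A·i, K = Q / (A·i) = 4730 / (2350 × 0.006450) = 312.1 m/day.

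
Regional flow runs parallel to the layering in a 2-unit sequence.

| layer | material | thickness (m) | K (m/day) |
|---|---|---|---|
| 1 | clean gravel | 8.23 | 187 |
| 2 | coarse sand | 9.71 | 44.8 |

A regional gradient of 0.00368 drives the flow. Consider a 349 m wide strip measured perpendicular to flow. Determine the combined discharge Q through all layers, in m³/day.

2540

Flow is parallel to layering, so each bed carries its own Darcy discharge and the transmissivities add.
Σ(K_i·b_i) = 187×8.23 + 44.8×9.71 = 1974 m²/day.
Hydraulic gradient i = 0.00368.
Q = Σ(K_i·b_i) · W · i = 1974 × 349 × 0.003680 = 2535 m³/day.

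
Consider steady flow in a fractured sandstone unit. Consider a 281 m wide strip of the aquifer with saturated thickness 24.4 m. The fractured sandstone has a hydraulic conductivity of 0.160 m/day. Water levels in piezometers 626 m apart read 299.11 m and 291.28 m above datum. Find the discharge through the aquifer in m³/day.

13.7

Cross-sectional area A = 281 × 24.4 = 6856 m².
Hydraulic gradient i = (299.11 − 291.28) / 626 = 7.83 / 626 = 0.01251.
Darcy's law: Q = K · A · i = 0.1600 × 6856 × 0.01251 = 13.72 m³/day.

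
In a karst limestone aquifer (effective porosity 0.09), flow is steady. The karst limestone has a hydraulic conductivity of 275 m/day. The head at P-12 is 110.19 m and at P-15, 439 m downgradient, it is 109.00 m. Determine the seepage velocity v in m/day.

Hydraulic gradient i = (110.19 − 109.00) / 439 = 1.19 / 439 = 0.002711.
Darcy flux q = K · i = 275.0 × 0.002711 = 0.7454 m/day.
Seepage velocity v = q / n_e = 0.7454 / 0.09 = 8.283 m/day.

8.28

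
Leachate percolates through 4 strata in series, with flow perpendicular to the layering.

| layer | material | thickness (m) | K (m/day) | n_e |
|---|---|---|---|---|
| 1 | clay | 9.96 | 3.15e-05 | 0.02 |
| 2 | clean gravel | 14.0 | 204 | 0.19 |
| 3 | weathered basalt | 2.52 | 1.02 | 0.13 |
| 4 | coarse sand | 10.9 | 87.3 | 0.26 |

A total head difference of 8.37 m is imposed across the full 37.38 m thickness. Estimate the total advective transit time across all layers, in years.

With flow normal to the layers, continuity requires the same specific discharge q through every layer.
Σ(b_i/K_i) = 9.96/3.15e-05 + 14.0/204 + 2.52/1.02 + 10.9/87.3 = 3.162e+05 d.
q = Δh / Σ(b_i/K_i) = 8.37 / 3.162e+05 = 2.647e-05 m/day.
In each layer the seepage velocity is v_i = q/n_i, so the layer transit time is t_i = b_i·n_i / q:
  layer 1 (clay): t_1 = 9.96 × 0.02 / 2.647e-05 = 7525 d
  layer 2 (clean gravel): t_2 = 14.0 × 0.19 / 2.647e-05 = 1.005e+05 d
  layer 3 (weathered basalt): t_3 = 2.52 × 0.13 / 2.647e-05 = 12376 d
  layer 4 (coarse sand): t_4 = 10.9 × 0.26 / 2.647e-05 = 1.071e+05 d
Total t = Σ t_i = 2.274e+05 days = 622.7 years.

623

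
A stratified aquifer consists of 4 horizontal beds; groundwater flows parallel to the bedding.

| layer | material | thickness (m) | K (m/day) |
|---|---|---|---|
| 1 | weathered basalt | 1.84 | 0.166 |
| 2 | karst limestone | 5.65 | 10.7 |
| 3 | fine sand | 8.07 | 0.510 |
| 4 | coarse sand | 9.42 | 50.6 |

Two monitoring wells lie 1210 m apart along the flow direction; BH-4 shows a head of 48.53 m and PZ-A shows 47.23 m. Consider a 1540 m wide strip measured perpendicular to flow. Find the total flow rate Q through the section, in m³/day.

896

Flow is parallel to layering, so each bed carries its own Darcy discharge and the transmissivities add.
Σ(K_i·b_i) = 0.166×1.84 + 10.7×5.65 + 0.510×8.07 + 50.6×9.42 = 541.5 m²/day.
Hydraulic gradient i = (48.53 − 47.23) / 1210 = 1.3 / 1210 = 0.001074.
Q = Σ(K_i·b_i) · W · i = 541.5 × 1540 × 0.001074 = 896.0 m³/day.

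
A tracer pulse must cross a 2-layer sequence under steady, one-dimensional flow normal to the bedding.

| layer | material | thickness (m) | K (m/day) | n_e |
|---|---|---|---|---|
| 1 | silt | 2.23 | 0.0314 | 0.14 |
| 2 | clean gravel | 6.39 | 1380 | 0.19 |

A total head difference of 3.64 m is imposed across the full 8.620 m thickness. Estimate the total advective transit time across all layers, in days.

With flow normal to the layers, continuity requires the same specific discharge q through every layer.
Σ(b_i/K_i) = 2.23/0.0314 + 6.39/1380 = 71.02 d.
q = Δh / Σ(b_i/K_i) = 3.64 / 71.02 = 0.05125 m/day.
In each layer the seepage velocity is v_i = q/n_i, so the layer transit time is t_i = b_i·n_i / q:
  layer 1 (silt): t_1 = 2.23 × 0.14 / 0.05125 = 6.092 d
  layer 2 (clean gravel): t_2 = 6.39 × 0.19 / 0.05125 = 23.69 d
Total t = Σ t_i = 29.78 days.

29.8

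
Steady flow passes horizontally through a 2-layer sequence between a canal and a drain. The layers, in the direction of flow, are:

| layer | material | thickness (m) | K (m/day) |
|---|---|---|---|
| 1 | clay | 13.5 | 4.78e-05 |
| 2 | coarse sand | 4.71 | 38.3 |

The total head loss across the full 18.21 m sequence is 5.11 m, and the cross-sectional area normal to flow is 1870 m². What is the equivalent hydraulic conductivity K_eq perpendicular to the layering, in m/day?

6.45e-05

Flow is perpendicular to layering, so the layers act in series and the equivalent K is the thickness-weighted harmonic mean.
Total thickness L = 13.5 + 4.71 = 18.21 m.
Σ(b_i/K_i) = 13.5/4.78e-05 + 4.71/38.3 = 2.824e+05 d.
K_eq = L / Σ(b_i/K_i) = 18.21 / 2.824e+05 = 6.448e-05 m/day.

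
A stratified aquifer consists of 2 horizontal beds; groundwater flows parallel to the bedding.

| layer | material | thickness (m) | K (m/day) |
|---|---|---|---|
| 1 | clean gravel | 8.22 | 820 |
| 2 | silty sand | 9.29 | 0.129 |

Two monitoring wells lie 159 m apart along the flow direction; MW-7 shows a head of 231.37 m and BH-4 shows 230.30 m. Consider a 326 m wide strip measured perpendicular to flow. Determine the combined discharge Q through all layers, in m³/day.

Flow is parallel to layering, so each bed carries its own Darcy discharge and the transmissivities add.
Σ(K_i·b_i) = 820×8.22 + 0.129×9.29 = 6742 m²/day.
Hydraulic gradient i = (231.37 − 230.30) / 159 = 1.07 / 159 = 0.006730.
Q = Σ(K_i·b_i) · W · i = 6742 × 326 × 0.006730 = 14790 m³/day.

14800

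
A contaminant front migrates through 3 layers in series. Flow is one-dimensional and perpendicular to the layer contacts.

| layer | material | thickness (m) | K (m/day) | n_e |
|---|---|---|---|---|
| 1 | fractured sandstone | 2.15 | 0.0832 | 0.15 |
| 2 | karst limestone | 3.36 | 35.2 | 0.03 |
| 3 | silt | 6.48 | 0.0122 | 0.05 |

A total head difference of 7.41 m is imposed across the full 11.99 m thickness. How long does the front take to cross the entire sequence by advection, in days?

With flow normal to the layers, continuity requires the same specific discharge q through every layer.
Σ(b_i/K_i) = 2.15/0.0832 + 3.36/35.2 + 6.48/0.0122 = 557.1 d.
q = Δh / Σ(b_i/K_i) = 7.41 / 557.1 = 0.01330 m/day.
In each layer the seepage velocity is v_i = q/n_i, so the layer transit time is t_i = b_i·n_i / q:
  layer 1 (fractured sandstone): t_1 = 2.15 × 0.15 / 0.01330 = 24.25 d
  layer 2 (karst limestone): t_2 = 3.36 × 0.03 / 0.01330 = 7.578 d
  layer 3 (silt): t_3 = 6.48 × 0.05 / 0.01330 = 24.36 d
Total t = Σ t_i = 56.18 days.

56.2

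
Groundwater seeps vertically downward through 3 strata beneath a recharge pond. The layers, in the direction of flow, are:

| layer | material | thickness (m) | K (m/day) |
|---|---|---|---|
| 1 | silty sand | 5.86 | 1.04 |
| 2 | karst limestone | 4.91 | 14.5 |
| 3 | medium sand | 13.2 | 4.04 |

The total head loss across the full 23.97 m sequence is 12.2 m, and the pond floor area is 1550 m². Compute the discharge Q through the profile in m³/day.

2050

Flow is perpendicular to layering, so the layers act in series and the equivalent K is the thickness-weighted harmonic mean.
Total thickness L = 5.86 + 4.91 + 13.2 = 23.97 m.
Σ(b_i/K_i) = 5.86/1.04 + 4.91/14.5 + 13.2/4.04 = 9.241 d.
K_eq = L / Σ(b_i/K_i) = 23.97 / 9.241 = 2.594 m/day.
Q = K_eq · A · (Δh/L) = 2.594 × 1550 × (12.2/23.97) = 2046 m³/day.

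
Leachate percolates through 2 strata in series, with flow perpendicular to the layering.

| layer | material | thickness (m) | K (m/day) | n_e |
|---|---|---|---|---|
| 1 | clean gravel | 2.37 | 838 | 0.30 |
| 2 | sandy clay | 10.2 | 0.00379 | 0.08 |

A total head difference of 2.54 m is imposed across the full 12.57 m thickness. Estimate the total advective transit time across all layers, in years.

With flow normal to the layers, continuity requires the same specific discharge q through every layer.
Σ(b_i/K_i) = 2.37/838 + 10.2/0.00379 = 2691 d.
q = Δh / Σ(b_i/K_i) = 2.54 / 2691 = 0.0009438 m/day.
In each layer the seepage velocity is v_i = q/n_i, so the layer transit time is t_i = b_i·n_i / q:
  layer 1 (clean gravel): t_1 = 2.37 × 0.30 / 0.0009438 = 753.4 d
  layer 2 (sandy clay): t_2 = 10.2 × 0.08 / 0.0009438 = 864.6 d
Total t = Σ t_i = 1618 days = 4.430 years.

4.43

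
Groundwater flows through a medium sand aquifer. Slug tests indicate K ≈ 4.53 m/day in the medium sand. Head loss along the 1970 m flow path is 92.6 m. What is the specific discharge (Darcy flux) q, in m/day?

Hydraulic gradient i = Δh / L = 92.6 / 1970 = 0.04701.
Specific discharge q = K · i = 4.530 × 0.04701 = 0.2129 m/day.

0.213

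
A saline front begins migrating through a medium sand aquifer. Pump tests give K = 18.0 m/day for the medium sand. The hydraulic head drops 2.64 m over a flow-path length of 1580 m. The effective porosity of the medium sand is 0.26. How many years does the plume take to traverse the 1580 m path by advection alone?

37.4

Hydraulic gradient i = Δh / L = 2.64 / 1580 = 0.001671.
Darcy flux q = K · i = 18.00 × 0.001671 = 0.03008 m/day.
Seepage velocity v = q / n_e = 0.03008 / 0.26 = 0.1157 m/day.
Travel time t = L / v = 1580 / 0.1157 = 13659 days = 37.40 years.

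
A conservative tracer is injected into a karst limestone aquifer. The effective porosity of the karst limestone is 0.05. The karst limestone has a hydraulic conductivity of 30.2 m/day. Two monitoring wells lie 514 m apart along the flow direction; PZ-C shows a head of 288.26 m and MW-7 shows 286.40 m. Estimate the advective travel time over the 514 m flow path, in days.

Hydraulic gradient i = (288.26 − 286.40) / 514 = 1.86 / 514 = 0.003619.
Darcy flux q = K · i = 30.20 × 0.003619 = 0.1093 m/day.
Seepage velocity v = q / n_e = 0.1093 / 0.05 = 2.186 m/day.
Travel time t = L / v = 514 / 2.186 = 235.2 days.

235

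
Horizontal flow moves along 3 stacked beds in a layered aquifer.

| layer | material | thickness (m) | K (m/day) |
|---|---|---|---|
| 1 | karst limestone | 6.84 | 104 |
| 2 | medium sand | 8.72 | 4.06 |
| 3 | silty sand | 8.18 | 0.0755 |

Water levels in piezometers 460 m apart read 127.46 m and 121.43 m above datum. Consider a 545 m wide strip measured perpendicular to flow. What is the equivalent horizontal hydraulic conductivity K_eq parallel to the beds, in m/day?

Flow is parallel to layering, so each bed carries its own Darcy discharge and the transmissivities add.
Σ(K_i·b_i) = 104×6.84 + 4.06×8.72 + 0.0755×8.18 = 747.4 m²/day.
Total thickness b = 23.74 m, so K_eq = Σ(K_i·b_i)/b = 31.48 m/day.

31.5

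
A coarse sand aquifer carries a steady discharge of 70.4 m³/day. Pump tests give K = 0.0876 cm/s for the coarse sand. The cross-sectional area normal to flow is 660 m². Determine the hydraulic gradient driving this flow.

0.00141

Convert K: 0.0876 cm/s × 864 = 75.69 m/day.
From Q = K·A·i, i = Q / (K·A) = 70.4 / (75.69 × 660.0) = 0.001409.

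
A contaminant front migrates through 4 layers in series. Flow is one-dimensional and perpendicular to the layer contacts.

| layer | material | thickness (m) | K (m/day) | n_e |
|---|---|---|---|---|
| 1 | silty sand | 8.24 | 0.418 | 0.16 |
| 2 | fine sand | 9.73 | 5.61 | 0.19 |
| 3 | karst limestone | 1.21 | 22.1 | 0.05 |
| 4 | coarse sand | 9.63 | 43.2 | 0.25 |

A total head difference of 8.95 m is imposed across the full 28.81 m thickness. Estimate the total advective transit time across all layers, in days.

With flow normal to the layers, continuity requires the same specific discharge q through every layer.
Σ(b_i/K_i) = 8.24/0.418 + 9.73/5.61 + 1.21/22.1 + 9.63/43.2 = 21.72 d.
q = Δh / Σ(b_i/K_i) = 8.95 / 21.72 = 0.4120 m/day.
In each layer the seepage velocity is v_i = q/n_i, so the layer transit time is t_i = b_i·n_i / q:
  layer 1 (silty sand): t_1 = 8.24 × 0.16 / 0.4120 = 3.200 d
  layer 2 (fine sand): t_2 = 9.73 × 0.19 / 0.4120 = 4.487 d
  layer 3 (karst limestone): t_3 = 1.21 × 0.05 / 0.4120 = 0.1469 d
  layer 4 (coarse sand): t_4 = 9.63 × 0.25 / 0.4120 = 5.844 d
Total t = Σ t_i = 13.68 days.

13.7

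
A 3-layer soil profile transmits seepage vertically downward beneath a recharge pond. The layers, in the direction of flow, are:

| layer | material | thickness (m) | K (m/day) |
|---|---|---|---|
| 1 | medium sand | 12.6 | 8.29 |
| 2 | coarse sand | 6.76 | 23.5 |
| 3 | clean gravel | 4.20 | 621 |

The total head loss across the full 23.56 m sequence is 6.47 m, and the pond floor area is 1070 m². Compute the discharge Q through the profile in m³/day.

3820

Flow is perpendicular to layering, so the layers act in series and the equivalent K is the thickness-weighted harmonic mean.
Total thickness L = 12.6 + 6.76 + 4.20 = 23.56 m.
Σ(b_i/K_i) = 12.6/8.29 + 6.76/23.5 + 4.20/621 = 1.814 d.
K_eq = L / Σ(b_i/K_i) = 23.56 / 1.814 = 12.99 m/day.
Q = K_eq · A · (Δh/L) = 12.99 × 1070 × (6.47/23.56) = 3816 m³/day.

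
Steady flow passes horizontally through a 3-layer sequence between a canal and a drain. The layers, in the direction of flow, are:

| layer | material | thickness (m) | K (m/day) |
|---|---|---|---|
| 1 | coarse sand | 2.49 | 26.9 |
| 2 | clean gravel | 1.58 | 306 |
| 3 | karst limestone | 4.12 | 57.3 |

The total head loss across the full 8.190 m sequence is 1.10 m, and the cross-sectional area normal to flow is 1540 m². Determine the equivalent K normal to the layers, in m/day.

48.3

Flow is perpendicular to layering, so the layers act in series and the equivalent K is the thickness-weighted harmonic mean.
Total thickness L = 2.49 + 1.58 + 4.12 = 8.190 m.
Σ(b_i/K_i) = 2.49/26.9 + 1.58/306 + 4.12/57.3 = 0.1696 d.
K_eq = L / Σ(b_i/K_i) = 8.190 / 0.1696 = 48.28 m/day.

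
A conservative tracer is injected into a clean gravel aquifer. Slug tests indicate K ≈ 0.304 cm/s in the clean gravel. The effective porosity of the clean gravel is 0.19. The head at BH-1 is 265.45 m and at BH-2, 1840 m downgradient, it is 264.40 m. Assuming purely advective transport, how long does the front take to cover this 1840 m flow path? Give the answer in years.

6.39

Convert K: 0.304 cm/s × 864 = 262.7 m/day.
Hydraulic gradient i = (265.45 − 264.40) / 1840 = 1.05 / 1840 = 0.0005707.
Darcy flux q = K · i = 262.7 × 0.0005707 = 0.1499 m/day.
Seepage velocity v = q / n_e = 0.1499 / 0.19 = 0.7889 m/day.
Travel time t = L / v = 1840 / 0.7889 = 2332 days = 6.386 years.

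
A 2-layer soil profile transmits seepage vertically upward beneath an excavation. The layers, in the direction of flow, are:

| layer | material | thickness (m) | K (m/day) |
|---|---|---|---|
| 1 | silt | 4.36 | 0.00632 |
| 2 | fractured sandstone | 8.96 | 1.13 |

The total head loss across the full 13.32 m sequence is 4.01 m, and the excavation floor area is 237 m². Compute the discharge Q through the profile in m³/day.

1.36

Flow is perpendicular to layering, so the layers act in series and the equivalent K is the thickness-weighted harmonic mean.
Total thickness L = 4.36 + 8.96 = 13.32 m.
Σ(b_i/K_i) = 4.36/0.00632 + 8.96/1.13 = 697.8 d.
K_eq = L / Σ(b_i/K_i) = 13.32 / 697.8 = 0.01909 m/day.
Q = K_eq · A · (Δh/L) = 0.01909 × 237 × (4.01/13.32) = 1.362 m³/day.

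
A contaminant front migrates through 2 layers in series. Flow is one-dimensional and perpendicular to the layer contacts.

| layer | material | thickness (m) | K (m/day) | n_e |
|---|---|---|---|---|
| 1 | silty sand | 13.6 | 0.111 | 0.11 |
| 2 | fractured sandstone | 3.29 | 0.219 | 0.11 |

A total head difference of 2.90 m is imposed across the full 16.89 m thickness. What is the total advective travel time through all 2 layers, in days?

88.1

With flow normal to the layers, continuity requires the same specific discharge q through every layer.
Σ(b_i/K_i) = 13.6/0.111 + 3.29/0.219 = 137.5 d.
q = Δh / Σ(b_i/K_i) = 2.90 / 137.5 = 0.02108 m/day.
In each layer the seepage velocity is v_i = q/n_i, so the layer transit time is t_i = b_i·n_i / q:
  layer 1 (silty sand): t_1 = 13.6 × 0.11 / 0.02108 = 70.95 d
  layer 2 (fractured sandstone): t_2 = 3.29 × 0.11 / 0.02108 = 17.16 d
Total t = Σ t_i = 88.12 days.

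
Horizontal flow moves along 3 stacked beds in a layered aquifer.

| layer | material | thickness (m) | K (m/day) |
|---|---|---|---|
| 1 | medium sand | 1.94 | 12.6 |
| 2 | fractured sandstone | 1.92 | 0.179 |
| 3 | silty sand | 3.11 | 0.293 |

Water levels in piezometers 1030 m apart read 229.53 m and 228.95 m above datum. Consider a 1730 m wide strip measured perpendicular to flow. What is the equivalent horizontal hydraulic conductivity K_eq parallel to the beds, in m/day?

Flow is parallel to layering, so each bed carries its own Darcy discharge and the transmissivities add.
Σ(K_i·b_i) = 12.6×1.94 + 0.179×1.92 + 0.293×3.11 = 25.70 m²/day.
Total thickness b = 6.970 m, so K_eq = Σ(K_i·b_i)/b = 3.687 m/day.

3.69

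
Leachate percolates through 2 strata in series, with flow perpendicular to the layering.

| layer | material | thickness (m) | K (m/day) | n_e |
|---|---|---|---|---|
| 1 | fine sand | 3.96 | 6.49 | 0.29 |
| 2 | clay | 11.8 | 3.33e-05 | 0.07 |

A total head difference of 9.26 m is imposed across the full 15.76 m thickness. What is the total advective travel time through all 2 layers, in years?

With flow normal to the layers, continuity requires the same specific discharge q through every layer.
Σ(b_i/K_i) = 3.96/6.49 + 11.8/3.33e-05 = 3.544e+05 d.
q = Δh / Σ(b_i/K_i) = 9.26 / 3.544e+05 = 2.613e-05 m/day.
In each layer the seepage velocity is v_i = q/n_i, so the layer transit time is t_i = b_i·n_i / q:
  layer 1 (fine sand): t_1 = 3.96 × 0.29 / 2.613e-05 = 43946 d
  layer 2 (clay): t_2 = 11.8 × 0.07 / 2.613e-05 = 31609 d
Total t = Σ t_i = 75555 days = 206.9 years.

207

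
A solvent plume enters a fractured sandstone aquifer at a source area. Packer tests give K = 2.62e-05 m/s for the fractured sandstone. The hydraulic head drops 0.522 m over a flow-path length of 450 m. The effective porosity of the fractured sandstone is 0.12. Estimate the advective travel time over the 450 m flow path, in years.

Convert K: 2.62e-05 m/s × 86400 = 2.264 m/day.
Hydraulic gradient i = Δh / L = 0.522 / 450 = 0.001160.
Darcy flux q = K · i = 2.264 × 0.001160 = 0.002626 m/day.
Seepage velocity v = q / n_e = 0.002626 / 0.12 = 0.02188 m/day.
Travel time t = L / v = 450 / 0.02188 = 20565 days = 56.30 years.

56.3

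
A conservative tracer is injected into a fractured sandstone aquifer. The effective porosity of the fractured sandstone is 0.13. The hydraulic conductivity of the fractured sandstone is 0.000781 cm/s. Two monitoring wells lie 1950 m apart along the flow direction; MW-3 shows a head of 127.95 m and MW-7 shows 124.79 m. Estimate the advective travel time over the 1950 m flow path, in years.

Convert K: 0.000781 cm/s × 864 = 0.6748 m/day.
Hydraulic gradient i = (127.95 − 124.79) / 1950 = 3.16 / 1950 = 0.001621.
Darcy flux q = K · i = 0.6748 × 0.001621 = 0.001093 m/day.
Seepage velocity v = q / n_e = 0.001093 / 0.13 = 0.008412 m/day.
Travel time t = L / v = 1950 / 0.008412 = 2.318e+05 days = 634.7 years.

635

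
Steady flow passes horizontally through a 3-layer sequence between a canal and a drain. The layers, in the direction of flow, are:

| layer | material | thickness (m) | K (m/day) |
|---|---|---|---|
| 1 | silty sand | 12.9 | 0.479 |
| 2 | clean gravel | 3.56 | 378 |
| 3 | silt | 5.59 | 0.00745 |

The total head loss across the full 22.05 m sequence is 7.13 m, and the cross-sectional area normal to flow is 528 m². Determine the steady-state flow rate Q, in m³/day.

Flow is perpendicular to layering, so the layers act in series and the equivalent K is the thickness-weighted harmonic mean.
Total thickness L = 12.9 + 3.56 + 5.59 = 22.05 m.
Σ(b_i/K_i) = 12.9/0.479 + 3.56/378 + 5.59/0.00745 = 777.3 d.
K_eq = L / Σ(b_i/K_i) = 22.05 / 777.3 = 0.02837 m/day.
Q = K_eq · A · (Δh/L) = 0.02837 × 528 × (7.13/22.05) = 4.843 m³/day.

4.84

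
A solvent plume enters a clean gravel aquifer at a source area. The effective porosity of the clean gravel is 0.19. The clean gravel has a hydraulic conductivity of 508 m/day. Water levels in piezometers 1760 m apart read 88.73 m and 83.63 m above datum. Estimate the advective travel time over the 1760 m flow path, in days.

227

Hydraulic gradient i = (88.73 − 83.63) / 1760 = 5.1 / 1760 = 0.002898.
Darcy flux q = K · i = 508.0 × 0.002898 = 1.472 m/day.
Seepage velocity v = q / n_e = 1.472 / 0.19 = 7.748 m/day.
Travel time t = L / v = 1760 / 7.748 = 227.2 days.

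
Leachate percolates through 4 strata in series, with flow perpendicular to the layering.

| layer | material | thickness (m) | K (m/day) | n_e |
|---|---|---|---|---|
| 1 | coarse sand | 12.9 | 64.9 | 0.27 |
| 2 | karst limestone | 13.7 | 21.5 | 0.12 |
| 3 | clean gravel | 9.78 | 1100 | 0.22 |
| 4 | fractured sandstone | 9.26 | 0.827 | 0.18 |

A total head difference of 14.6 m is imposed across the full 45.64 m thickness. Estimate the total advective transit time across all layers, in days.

With flow normal to the layers, continuity requires the same specific discharge q through every layer.
Σ(b_i/K_i) = 12.9/64.9 + 13.7/21.5 + 9.78/1100 + 9.26/0.827 = 12.04 d.
q = Δh / Σ(b_i/K_i) = 14.6 / 12.04 = 1.212 m/day.
In each layer the seepage velocity is v_i = q/n_i, so the layer transit time is t_i = b_i·n_i / q:
  layer 1 (coarse sand): t_1 = 12.9 × 0.27 / 1.212 = 2.873 d
  layer 2 (karst limestone): t_2 = 13.7 × 0.12 / 1.212 = 1.356 d
  layer 3 (clean gravel): t_3 = 9.78 × 0.22 / 1.212 = 1.775 d
  layer 4 (fractured sandstone): t_4 = 9.26 × 0.18 / 1.212 = 1.375 d
Total t = Σ t_i = 7.378 days.

7.38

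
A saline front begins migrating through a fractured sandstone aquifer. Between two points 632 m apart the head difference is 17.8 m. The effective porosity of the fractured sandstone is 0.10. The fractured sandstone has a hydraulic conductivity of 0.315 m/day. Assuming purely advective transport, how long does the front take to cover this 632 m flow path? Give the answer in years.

19.5

Hydraulic gradient i = Δh / L = 17.8 / 632 = 0.02816.
Darcy flux q = K · i = 0.3150 × 0.02816 = 0.008872 m/day.
Seepage velocity v = q / n_e = 0.008872 / 0.10 = 0.08872 m/day.
Travel time t = L / v = 632 / 0.08872 = 7124 days = 19.50 years.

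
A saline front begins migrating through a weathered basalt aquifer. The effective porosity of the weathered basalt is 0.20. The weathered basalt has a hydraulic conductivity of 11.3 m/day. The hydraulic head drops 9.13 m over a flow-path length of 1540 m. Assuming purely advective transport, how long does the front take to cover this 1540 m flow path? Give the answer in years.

12.6

Hydraulic gradient i = Δh / L = 9.13 / 1540 = 0.005929.
Darcy flux q = K · i = 11.30 × 0.005929 = 0.06699 m/day.
Seepage velocity v = q / n_e = 0.06699 / 0.20 = 0.3350 m/day.
Travel time t = L / v = 1540 / 0.3350 = 4598 days = 12.59 years.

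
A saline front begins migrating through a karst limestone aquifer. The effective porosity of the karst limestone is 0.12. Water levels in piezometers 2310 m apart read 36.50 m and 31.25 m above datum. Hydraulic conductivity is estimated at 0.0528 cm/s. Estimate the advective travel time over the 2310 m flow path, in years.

Convert K: 0.0528 cm/s × 864 = 45.62 m/day.
Hydraulic gradient i = (36.50 − 31.25) / 2310 = 5.25 / 2310 = 0.002273.
Darcy flux q = K · i = 45.62 × 0.002273 = 0.1037 m/day.
Seepage velocity v = q / n_e = 0.1037 / 0.12 = 0.8640 m/day.
Travel time t = L / v = 2310 / 0.8640 = 2674 days = 7.320 years.

7.32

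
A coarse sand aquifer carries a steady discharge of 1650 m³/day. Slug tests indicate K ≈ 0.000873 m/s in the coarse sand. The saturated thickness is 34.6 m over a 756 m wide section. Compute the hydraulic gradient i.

0.000836

Convert K: 0.000873 m/s × 86400 = 75.43 m/day.
Cross-sectional area A = 756 × 34.6 = 26158 m².
From Q = K·A·i, i = Q / (K·A) = 1650 / (75.43 × 26158) = 0.0008363.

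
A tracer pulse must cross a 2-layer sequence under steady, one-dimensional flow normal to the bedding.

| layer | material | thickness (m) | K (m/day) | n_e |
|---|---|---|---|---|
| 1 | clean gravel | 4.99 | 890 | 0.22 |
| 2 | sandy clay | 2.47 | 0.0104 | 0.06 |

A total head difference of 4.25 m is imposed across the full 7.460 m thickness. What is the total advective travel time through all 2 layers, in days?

With flow normal to the layers, continuity requires the same specific discharge q through every layer.
Σ(b_i/K_i) = 4.99/890 + 2.47/0.0104 = 237.5 d.
q = Δh / Σ(b_i/K_i) = 4.25 / 237.5 = 0.01789 m/day.
In each layer the seepage velocity is v_i = q/n_i, so the layer transit time is t_i = b_i·n_i / q:
  layer 1 (clean gravel): t_1 = 4.99 × 0.22 / 0.01789 = 61.35 d
  layer 2 (sandy clay): t_2 = 2.47 × 0.06 / 0.01789 = 8.282 d
Total t = Σ t_i = 69.63 days.

69.6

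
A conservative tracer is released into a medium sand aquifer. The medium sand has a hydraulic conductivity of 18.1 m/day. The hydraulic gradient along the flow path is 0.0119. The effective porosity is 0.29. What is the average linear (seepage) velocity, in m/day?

Hydraulic gradient i = 0.0119.
Darcy flux q = K · i = 18.10 × 0.01190 = 0.2154 m/day.
Seepage velocity v = q / n_e = 0.2154 / 0.29 = 0.7427 m/day.

0.743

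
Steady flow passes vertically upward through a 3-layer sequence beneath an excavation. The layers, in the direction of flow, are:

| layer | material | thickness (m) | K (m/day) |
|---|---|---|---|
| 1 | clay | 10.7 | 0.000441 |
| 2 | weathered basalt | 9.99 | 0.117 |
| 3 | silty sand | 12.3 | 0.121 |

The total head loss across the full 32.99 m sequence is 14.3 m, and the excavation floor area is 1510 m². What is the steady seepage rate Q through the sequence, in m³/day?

0.883

Flow is perpendicular to layering, so the layers act in series and the equivalent K is the thickness-weighted harmonic mean.
Total thickness L = 10.7 + 9.99 + 12.3 = 32.99 m.
Σ(b_i/K_i) = 10.7/0.000441 + 9.99/0.117 + 12.3/0.121 = 24450 d.
K_eq = L / Σ(b_i/K_i) = 32.99 / 24450 = 0.001349 m/day.
Q = K_eq · A · (Δh/L) = 0.001349 × 1510 × (14.3/32.99) = 0.8831 m³/day.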